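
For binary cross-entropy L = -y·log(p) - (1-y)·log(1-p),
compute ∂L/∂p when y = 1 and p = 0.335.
∂L/∂p = -2.985

∂L/∂p = -y/p + (1-y)/(1-p) = -1/0.335 + 0 = -2.985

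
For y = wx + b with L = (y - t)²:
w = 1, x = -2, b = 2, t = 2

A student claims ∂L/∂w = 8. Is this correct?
Correct

y = (1)(-2) + 2 = 0
∂L/∂y = 2(y - t) = 2(0 - 2) = -4
∂y/∂w = x = -2
∂L/∂w = -4 × -2 = 8

Claimed value: 8
Correct: The correct gradient is 8.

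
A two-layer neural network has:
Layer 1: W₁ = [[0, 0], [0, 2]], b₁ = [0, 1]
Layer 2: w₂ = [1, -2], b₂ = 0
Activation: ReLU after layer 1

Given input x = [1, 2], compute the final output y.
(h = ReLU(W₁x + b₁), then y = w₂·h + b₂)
y = -10

Layer 1 pre-activation: z₁ = [0, 5]
After ReLU: h = [0, 5]
Layer 2 output: y = 1×0 + -2×5 + 0 = -10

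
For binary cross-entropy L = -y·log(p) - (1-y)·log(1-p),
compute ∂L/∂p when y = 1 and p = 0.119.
∂L/∂p = -8.403

∂L/∂p = -y/p + (1-y)/(1-p) = -1/0.119 + 0 = -8.403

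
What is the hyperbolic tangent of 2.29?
0.9797

tanh(2.29) = (e^(2.29) - e^(-2.29))/(e^(2.29) + e^(-2.29)) = 0.9797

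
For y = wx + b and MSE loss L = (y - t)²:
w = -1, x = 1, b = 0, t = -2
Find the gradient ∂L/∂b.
∂L/∂b = 2

y = wx + b = (-1)(1) + 0 = -1
∂L/∂y = 2(y - t) = 2(-1 - -2) = 2
∂y/∂b = 1
∂L/∂b = ∂L/∂y · ∂y/∂b = 2 × 1 = 2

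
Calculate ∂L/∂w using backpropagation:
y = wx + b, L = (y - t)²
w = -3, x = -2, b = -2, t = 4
∂L/∂w = 0

y = wx + b = (-3)(-2) + -2 = 4
∂L/∂y = 2(y - t) = 2(4 - 4) = 0
∂y/∂w = x = -2
∂L/∂w = ∂L/∂y · ∂y/∂w = 0 × -2 = 0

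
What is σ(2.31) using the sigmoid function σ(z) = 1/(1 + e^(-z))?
0.9097

sigmoid(2.31) = 1/(1 + e^(-2.31)) = 1/(1 + 0.09926) = 0.9097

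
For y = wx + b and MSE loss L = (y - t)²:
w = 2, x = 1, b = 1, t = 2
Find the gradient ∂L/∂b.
∂L/∂b = 2

y = wx + b = (2)(1) + 1 = 3
∂L/∂y = 2(y - t) = 2(3 - 2) = 2
∂y/∂b = 1
∂L/∂b = ∂L/∂y · ∂y/∂b = 2 × 1 = 2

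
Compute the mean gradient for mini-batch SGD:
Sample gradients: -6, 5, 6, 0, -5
Average gradient = 0

Average = (1/5)(-6 + 5 + 6 + 0 + -5) = 0/5 = 0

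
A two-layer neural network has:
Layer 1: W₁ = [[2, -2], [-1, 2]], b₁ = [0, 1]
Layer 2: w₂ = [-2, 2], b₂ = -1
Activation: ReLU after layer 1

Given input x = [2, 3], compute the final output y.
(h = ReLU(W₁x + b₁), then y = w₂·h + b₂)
y = 9

Layer 1 pre-activation: z₁ = [-2, 5]
After ReLU: h = [0, 5]
Layer 2 output: y = -2×0 + 2×5 + -1 = 9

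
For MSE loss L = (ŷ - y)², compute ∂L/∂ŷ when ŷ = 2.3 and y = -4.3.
∂L/∂ŷ = 13.2

∂L/∂ŷ = 2(ŷ - y) = 2(2.3 - -4.3) = 2(6.6) = 13.2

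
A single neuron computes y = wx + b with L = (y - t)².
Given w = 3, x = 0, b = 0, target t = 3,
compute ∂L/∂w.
∂L/∂w = 0

y = wx + b = (3)(0) + 0 = 0
∂L/∂y = 2(y - t) = 2(0 - 3) = -6
∂y/∂w = x = 0
∂L/∂w = ∂L/∂y · ∂y/∂w = -6 × 0 = 0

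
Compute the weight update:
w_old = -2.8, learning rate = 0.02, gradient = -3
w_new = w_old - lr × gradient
w_new = -2.74

w_new = w - η·∂L/∂w = -2.8 - 0.02×(-3) = -2.8 - (-0.06) = -2.74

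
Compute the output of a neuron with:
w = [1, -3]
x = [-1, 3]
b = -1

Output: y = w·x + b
y = -11

y = (1)(-1) + (-3)(3) + -1 = -11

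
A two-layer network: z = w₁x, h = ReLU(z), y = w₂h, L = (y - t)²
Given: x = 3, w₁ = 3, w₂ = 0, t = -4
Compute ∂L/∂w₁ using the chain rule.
∂L/∂w₁ = 0

Forward pass:
z = w₁x = 3×3 = 9
h = ReLU(9) = 9
y = w₂h = 0×9 = 0

Backward pass:
∂L/∂y = 2(y - t) = 2(0 - -4) = 8
∂y/∂h = w₂ = 0
∂h/∂z = 1 (ReLU derivative)
∂z/∂w₁ = x = 3

∂L/∂w₁ = 8 × 0 × 1 × 3 = 0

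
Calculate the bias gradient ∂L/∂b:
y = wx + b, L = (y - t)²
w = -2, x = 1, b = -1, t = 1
∂L/∂b = -8

y = wx + b = (-2)(1) + -1 = -3
∂L/∂y = 2(y - t) = 2(-3 - 1) = -8
∂y/∂b = 1
∂L/∂b = ∂L/∂y · ∂y/∂b = -8 × 1 = -8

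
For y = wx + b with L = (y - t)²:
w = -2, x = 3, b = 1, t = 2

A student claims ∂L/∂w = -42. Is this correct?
Correct

y = (-2)(3) + 1 = -5
∂L/∂y = 2(y - t) = 2(-5 - 2) = -14
∂y/∂w = x = 3
∂L/∂w = -14 × 3 = -42

Claimed value: -42
Correct: The correct gradient is -42.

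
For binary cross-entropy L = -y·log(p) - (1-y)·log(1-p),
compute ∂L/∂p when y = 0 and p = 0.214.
∂L/∂p = 1.272

∂L/∂p = -y/p + (1-y)/(1-p) = 0 + 1/0.786 = 1.272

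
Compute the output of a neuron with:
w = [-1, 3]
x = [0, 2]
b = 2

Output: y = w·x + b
y = 8

y = (-1)(0) + (3)(2) + 2 = 8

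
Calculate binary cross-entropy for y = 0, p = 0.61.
L = 0.9416

L = -0·log(0.61) - 1·log(0.39) = -log(0.39) = 0.9416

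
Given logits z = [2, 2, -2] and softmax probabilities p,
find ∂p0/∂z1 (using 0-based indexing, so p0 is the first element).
∂p0/∂z1 = -0.2455

p = softmax(z) = [0.4955, 0.4955, 0.009075]
p0 = 0.4955, p1 = 0.4955

∂p0/∂z1 = -p0 × p1 = -0.4955 × 0.4955 = -0.2455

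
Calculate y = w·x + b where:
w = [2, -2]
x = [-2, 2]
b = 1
y = -7

y = (2)(-2) + (-2)(2) + 1 = -7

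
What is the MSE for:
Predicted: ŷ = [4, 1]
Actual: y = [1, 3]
MSE = 6.5

MSE = (1/2)((4-1)² + (1-3)²) = (1/2)(9 + 4) = 6.5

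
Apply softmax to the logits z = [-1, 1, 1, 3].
p = [0.0142, 0.105, 0.105, 0.7758]

exp(z) = [0.3679, 2.718, 2.718, 20.09]
Sum = 25.89
p = [0.0142, 0.105, 0.105, 0.7758]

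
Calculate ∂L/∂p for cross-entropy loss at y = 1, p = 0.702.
∂L/∂p = -1.425

∂L/∂p = -y/p + (1-y)/(1-p) = -1/0.702 + 0 = -1.425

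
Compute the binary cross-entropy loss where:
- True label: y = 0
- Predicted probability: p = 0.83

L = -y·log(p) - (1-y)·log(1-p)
L = 1.772

L = -0·log(0.83) - 1·log(0.17) = -log(0.17) = 1.772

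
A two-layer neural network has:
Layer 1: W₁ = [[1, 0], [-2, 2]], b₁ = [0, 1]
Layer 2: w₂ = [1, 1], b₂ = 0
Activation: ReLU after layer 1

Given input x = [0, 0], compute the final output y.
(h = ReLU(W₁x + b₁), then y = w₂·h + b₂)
y = 1

Layer 1 pre-activation: z₁ = [0, 1]
After ReLU: h = [0, 1]
Layer 2 output: y = 1×0 + 1×1 + 0 = 1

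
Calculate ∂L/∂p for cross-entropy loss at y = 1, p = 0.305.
∂L/∂p = -3.279

∂L/∂p = -y/p + (1-y)/(1-p) = -1/0.305 + 0 = -3.279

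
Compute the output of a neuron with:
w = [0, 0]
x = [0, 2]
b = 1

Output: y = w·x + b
y = 1

y = (0)(0) + (0)(2) + 1 = 1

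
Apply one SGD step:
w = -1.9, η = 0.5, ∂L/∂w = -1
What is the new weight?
w_new = -1.4

w_new = w - η·∂L/∂w = -1.9 - 0.5×(-1) = -1.9 - (-0.5) = -1.4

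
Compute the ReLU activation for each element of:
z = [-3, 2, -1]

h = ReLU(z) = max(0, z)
h = [0, 2, 0]

ReLU applied element-wise: max(0,-3)=0, max(0,2)=2, max(0,-1)=0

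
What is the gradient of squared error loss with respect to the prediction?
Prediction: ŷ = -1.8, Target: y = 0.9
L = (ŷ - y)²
∂L/∂ŷ = -5.4

∂L/∂ŷ = 2(ŷ - y) = 2(-1.8 - 0.9) = 2(-2.7) = -5.4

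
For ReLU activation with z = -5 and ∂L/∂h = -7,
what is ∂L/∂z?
∂L/∂z = 0

h = ReLU(-5) = 0
Since z < 0: ∂h/∂z = 0
∂L/∂z = ∂L/∂h · ∂h/∂z = -7 × 0 = 0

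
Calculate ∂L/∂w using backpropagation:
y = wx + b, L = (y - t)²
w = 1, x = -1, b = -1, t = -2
∂L/∂w = 0

y = wx + b = (1)(-1) + -1 = -2
∂L/∂y = 2(y - t) = 2(-2 - -2) = 0
∂y/∂w = x = -1
∂L/∂w = ∂L/∂y · ∂y/∂w = 0 × -1 = 0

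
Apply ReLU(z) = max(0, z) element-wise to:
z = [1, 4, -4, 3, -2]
h = [1, 4, 0, 3, 0]

ReLU applied element-wise: max(0,1)=1, max(0,4)=4, max(0,-4)=0, max(0,3)=3, max(0,-2)=0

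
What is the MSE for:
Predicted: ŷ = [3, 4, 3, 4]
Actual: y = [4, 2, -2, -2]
MSE = 16.5

MSE = (1/4)((3-4)² + (4-2)² + (3--2)² + (4--2)²) = (1/4)(1 + 4 + 25 + 36) = 16.5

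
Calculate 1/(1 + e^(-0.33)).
0.5818

sigmoid(0.33) = 1/(1 + e^(-0.33)) = 1/(1 + 0.7189) = 0.5818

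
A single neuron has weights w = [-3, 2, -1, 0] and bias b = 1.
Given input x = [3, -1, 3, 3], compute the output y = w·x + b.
y = -13

y = (-3)(3) + (2)(-1) + (-1)(3) + (0)(3) + 1 = -13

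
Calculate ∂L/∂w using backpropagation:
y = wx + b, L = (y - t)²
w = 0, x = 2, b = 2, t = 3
∂L/∂w = -4

y = wx + b = (0)(2) + 2 = 2
∂L/∂y = 2(y - t) = 2(2 - 3) = -2
∂y/∂w = x = 2
∂L/∂w = ∂L/∂y · ∂y/∂w = -2 × 2 = -4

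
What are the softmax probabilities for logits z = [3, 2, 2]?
p = [0.5761, 0.2119, 0.2119]

exp(z) = [20.09, 7.389, 7.389]
Sum = 34.86
p = [0.5761, 0.2119, 0.2119]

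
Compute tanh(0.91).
0.7211

tanh(0.91) = (e^(0.91) - e^(-0.91))/(e^(0.91) + e^(-0.91)) = 0.7211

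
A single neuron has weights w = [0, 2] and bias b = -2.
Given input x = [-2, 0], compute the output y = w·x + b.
y = -2

y = (0)(-2) + (2)(0) + -2 = -2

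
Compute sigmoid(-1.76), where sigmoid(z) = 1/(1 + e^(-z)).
0.1468

sigmoid(-1.76) = 1/(1 + e^(1.76)) = 1/(1 + 5.812) = 0.1468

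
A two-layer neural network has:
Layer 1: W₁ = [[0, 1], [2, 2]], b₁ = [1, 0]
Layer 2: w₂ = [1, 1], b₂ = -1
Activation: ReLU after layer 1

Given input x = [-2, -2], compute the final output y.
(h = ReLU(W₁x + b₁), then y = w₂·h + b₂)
y = -1

Layer 1 pre-activation: z₁ = [-1, -8]
After ReLU: h = [0, 0]
Layer 2 output: y = 1×0 + 1×0 + -1 = -1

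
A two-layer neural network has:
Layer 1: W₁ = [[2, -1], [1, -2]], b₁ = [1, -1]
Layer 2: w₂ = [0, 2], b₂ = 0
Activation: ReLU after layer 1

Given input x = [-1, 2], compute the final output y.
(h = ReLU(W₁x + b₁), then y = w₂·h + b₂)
y = 0

Layer 1 pre-activation: z₁ = [-3, -6]
After ReLU: h = [0, 0]
Layer 2 output: y = 0×0 + 2×0 + 0 = 0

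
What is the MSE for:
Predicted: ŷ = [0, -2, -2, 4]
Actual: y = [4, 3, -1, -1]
MSE = 16.75

MSE = (1/4)((0-4)² + (-2-3)² + (-2--1)² + (4--1)²) = (1/4)(16 + 25 + 1 + 25) = 16.75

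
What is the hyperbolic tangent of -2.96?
-0.9946

tanh(-2.96) = (e^(-2.96) - e^(2.96))/(e^(-2.96) + e^(2.96)) = -0.9946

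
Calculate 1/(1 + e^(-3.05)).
0.9548

sigmoid(3.05) = 1/(1 + e^(-3.05)) = 1/(1 + 0.04736) = 0.9548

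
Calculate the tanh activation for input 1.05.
0.7818

tanh(1.05) = (e^(1.05) - e^(-1.05))/(e^(1.05) + e^(-1.05)) = 0.7818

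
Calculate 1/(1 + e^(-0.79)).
0.6878

sigmoid(0.79) = 1/(1 + e^(-0.79)) = 1/(1 + 0.4538) = 0.6878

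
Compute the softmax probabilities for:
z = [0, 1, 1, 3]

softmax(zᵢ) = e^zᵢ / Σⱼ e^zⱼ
p = [0.0377, 0.1025, 0.1025, 0.7573]

exp(z) = [1, 2.718, 2.718, 20.09]
Sum = 26.52
p = [0.0377, 0.1025, 0.1025, 0.7573]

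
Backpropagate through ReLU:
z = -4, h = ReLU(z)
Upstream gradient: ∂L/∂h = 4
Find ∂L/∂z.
∂L/∂z = 0

h = ReLU(-4) = 0
Since z < 0: ∂h/∂z = 0
∂L/∂z = ∂L/∂h · ∂h/∂z = 4 × 0 = 0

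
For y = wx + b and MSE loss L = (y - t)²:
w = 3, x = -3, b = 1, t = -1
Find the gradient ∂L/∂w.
∂L/∂w = 42

y = wx + b = (3)(-3) + 1 = -8
∂L/∂y = 2(y - t) = 2(-8 - -1) = -14
∂y/∂w = x = -3
∂L/∂w = ∂L/∂y · ∂y/∂w = -14 × -3 = 42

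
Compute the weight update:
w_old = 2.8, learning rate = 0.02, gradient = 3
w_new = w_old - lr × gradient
w_new = 2.74

w_new = w - η·∂L/∂w = 2.8 - 0.02×(3) = 2.8 - (0.06) = 2.74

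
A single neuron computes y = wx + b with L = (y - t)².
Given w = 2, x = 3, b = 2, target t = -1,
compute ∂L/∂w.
∂L/∂w = 54

y = wx + b = (2)(3) + 2 = 8
∂L/∂y = 2(y - t) = 2(8 - -1) = 18
∂y/∂w = x = 3
∂L/∂w = ∂L/∂y · ∂y/∂w = 18 × 3 = 54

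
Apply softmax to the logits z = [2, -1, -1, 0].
p = [0.8098, 0.0403, 0.0403, 0.1096]

exp(z) = [7.389, 0.3679, 0.3679, 1]
Sum = 9.125
p = [0.8098, 0.0403, 0.0403, 0.1096]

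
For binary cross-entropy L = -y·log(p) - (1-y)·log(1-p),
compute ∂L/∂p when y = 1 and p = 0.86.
∂L/∂p = -1.163

∂L/∂p = -y/p + (1-y)/(1-p) = -1/0.86 + 0 = -1.163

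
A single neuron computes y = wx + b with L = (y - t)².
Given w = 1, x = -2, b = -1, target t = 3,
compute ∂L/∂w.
∂L/∂w = 24

y = wx + b = (1)(-2) + -1 = -3
∂L/∂y = 2(y - t) = 2(-3 - 3) = -12
∂y/∂w = x = -2
∂L/∂w = ∂L/∂y · ∂y/∂w = -12 × -2 = 24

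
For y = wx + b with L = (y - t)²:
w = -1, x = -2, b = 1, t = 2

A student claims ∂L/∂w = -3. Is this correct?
Incorrect

y = (-1)(-2) + 1 = 3
∂L/∂y = 2(y - t) = 2(3 - 2) = 2
∂y/∂w = x = -2
∂L/∂w = 2 × -2 = -4

Claimed value: -3
Incorrect: The correct gradient is -4.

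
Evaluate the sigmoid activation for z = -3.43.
0.03137

sigmoid(-3.43) = 1/(1 + e^(3.43)) = 1/(1 + 30.88) = 0.03137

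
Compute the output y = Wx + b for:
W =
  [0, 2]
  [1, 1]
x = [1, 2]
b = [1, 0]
y = [5, 3]

Wx = [0×1 + 2×2, 1×1 + 1×2]
   = [4, 3]
y = Wx + b = [4 + 1, 3 + 0] = [5, 3]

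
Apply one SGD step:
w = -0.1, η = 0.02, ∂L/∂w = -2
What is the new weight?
w_new = -0.06

w_new = w - η·∂L/∂w = -0.1 - 0.02×(-2) = -0.1 - (-0.04) = -0.06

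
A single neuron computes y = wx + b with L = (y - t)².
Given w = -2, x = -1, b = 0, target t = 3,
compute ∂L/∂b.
∂L/∂b = -2

y = wx + b = (-2)(-1) + 0 = 2
∂L/∂y = 2(y - t) = 2(2 - 3) = -2
∂y/∂b = 1
∂L/∂b = ∂L/∂y · ∂y/∂b = -2 × 1 = -2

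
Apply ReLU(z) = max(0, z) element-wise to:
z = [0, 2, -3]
h = [0, 2, 0]

ReLU applied element-wise: max(0,0)=0, max(0,2)=2, max(0,-3)=0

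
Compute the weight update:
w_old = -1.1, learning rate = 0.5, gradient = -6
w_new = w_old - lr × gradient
w_new = 1.9

w_new = w - η·∂L/∂w = -1.1 - 0.5×(-6) = -1.1 - (-3) = 1.9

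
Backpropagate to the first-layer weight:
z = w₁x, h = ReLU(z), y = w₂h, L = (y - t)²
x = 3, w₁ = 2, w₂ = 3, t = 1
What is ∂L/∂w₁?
∂L/∂w₁ = 306

Forward pass:
z = w₁x = 2×3 = 6
h = ReLU(6) = 6
y = w₂h = 3×6 = 18

Backward pass:
∂L/∂y = 2(y - t) = 2(18 - 1) = 34
∂y/∂h = w₂ = 3
∂h/∂z = 1 (ReLU derivative)
∂z/∂w₁ = x = 3

∂L/∂w₁ = 34 × 3 × 1 × 3 = 306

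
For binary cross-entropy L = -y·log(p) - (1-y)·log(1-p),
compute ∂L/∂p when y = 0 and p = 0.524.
∂L/∂p = 2.101

∂L/∂p = -y/p + (1-y)/(1-p) = 0 + 1/0.476 = 2.101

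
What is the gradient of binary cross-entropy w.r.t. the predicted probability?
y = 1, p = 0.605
∂L/∂p = -1.653

∂L/∂p = -y/p + (1-y)/(1-p) = -1/0.605 + 0 = -1.653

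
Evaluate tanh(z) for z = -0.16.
-0.1586

tanh(-0.16) = (e^(-0.16) - e^(0.16))/(e^(-0.16) + e^(0.16)) = -0.1586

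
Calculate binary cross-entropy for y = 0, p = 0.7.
L = 1.204

L = -0·log(0.7) - 1·log(0.3) = -log(0.3) = 1.204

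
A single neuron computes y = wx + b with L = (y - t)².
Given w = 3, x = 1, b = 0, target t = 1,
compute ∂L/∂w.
∂L/∂w = 4

y = wx + b = (3)(1) + 0 = 3
∂L/∂y = 2(y - t) = 2(3 - 1) = 4
∂y/∂w = x = 1
∂L/∂w = ∂L/∂y · ∂y/∂w = 4 × 1 = 4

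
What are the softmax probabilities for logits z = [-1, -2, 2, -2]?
p = [0.0458, 0.0169, 0.9205, 0.0169]

exp(z) = [0.3679, 0.1353, 7.389, 0.1353]
Sum = 8.028
p = [0.0458, 0.0169, 0.9205, 0.0169]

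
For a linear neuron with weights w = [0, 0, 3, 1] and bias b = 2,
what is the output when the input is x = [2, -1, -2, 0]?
y = -4

y = (0)(2) + (0)(-1) + (3)(-2) + (1)(0) + 2 = -4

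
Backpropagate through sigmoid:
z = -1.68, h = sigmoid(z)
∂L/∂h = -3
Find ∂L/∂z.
∂L/∂z = -0.3972

σ(-1.68) = 0.1571
σ'(-1.68) = σ(-1.68)(1 - σ(-1.68)) = 0.1571 × 0.8429 = 0.1324
∂L/∂z = ∂L/∂h · σ'(z) = -3 × 0.1324 = -0.3972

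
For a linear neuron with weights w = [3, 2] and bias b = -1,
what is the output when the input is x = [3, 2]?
y = 12

y = (3)(3) + (2)(2) + -1 = 12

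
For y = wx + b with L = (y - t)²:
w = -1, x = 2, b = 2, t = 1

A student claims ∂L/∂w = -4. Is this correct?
Correct

y = (-1)(2) + 2 = 0
∂L/∂y = 2(y - t) = 2(0 - 1) = -2
∂y/∂w = x = 2
∂L/∂w = -2 × 2 = -4

Claimed value: -4
Correct: The correct gradient is -4.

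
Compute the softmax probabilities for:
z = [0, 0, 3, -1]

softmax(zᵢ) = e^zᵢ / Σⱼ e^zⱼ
p = [0.0445, 0.0445, 0.8945, 0.0164]

exp(z) = [1, 1, 20.09, 0.3679]
Sum = 22.45
p = [0.0445, 0.0445, 0.8945, 0.0164]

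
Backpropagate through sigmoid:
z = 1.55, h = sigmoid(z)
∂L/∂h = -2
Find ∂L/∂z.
∂L/∂z = -0.2889

σ(1.55) = 0.8249
σ'(1.55) = σ(1.55)(1 - σ(1.55)) = 0.8249 × 0.1751 = 0.1444
∂L/∂z = ∂L/∂h · σ'(z) = -2 × 0.1444 = -0.2889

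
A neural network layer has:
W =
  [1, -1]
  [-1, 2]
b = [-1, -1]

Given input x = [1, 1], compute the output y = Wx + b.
y = [-1, 0]

Wx = [1×1 + -1×1, -1×1 + 2×1]
   = [0, 1]
y = Wx + b = [0 + -1, 1 + -1] = [-1, 0]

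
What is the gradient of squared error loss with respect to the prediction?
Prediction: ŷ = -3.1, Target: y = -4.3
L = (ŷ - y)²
∂L/∂ŷ = 2.4

∂L/∂ŷ = 2(ŷ - y) = 2(-3.1 - -4.3) = 2(1.2) = 2.4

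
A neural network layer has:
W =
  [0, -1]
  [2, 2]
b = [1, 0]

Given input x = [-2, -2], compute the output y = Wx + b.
y = [3, -8]

Wx = [0×-2 + -1×-2, 2×-2 + 2×-2]
   = [2, -8]
y = Wx + b = [2 + 1, -8 + 0] = [3, -8]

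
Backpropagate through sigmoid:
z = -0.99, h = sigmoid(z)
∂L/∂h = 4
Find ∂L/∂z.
∂L/∂z = 0.7901

σ(-0.99) = 0.2709
σ'(-0.99) = σ(-0.99)(1 - σ(-0.99)) = 0.2709 × 0.7291 = 0.1975
∂L/∂z = ∂L/∂h · σ'(z) = 4 × 0.1975 = 0.7901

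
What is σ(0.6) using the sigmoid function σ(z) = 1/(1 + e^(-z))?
0.6457

sigmoid(0.6) = 1/(1 + e^(-0.6)) = 1/(1 + 0.5488) = 0.6457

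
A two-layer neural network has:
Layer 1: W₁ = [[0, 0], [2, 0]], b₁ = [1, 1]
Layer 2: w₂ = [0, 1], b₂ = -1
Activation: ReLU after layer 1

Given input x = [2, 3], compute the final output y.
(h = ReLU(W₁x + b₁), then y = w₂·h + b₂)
y = 4

Layer 1 pre-activation: z₁ = [1, 5]
After ReLU: h = [1, 5]
Layer 2 output: y = 0×1 + 1×5 + -1 = 4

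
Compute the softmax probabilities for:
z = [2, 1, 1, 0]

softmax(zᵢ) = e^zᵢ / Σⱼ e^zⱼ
p = [0.5344, 0.1966, 0.1966, 0.0723]

exp(z) = [7.389, 2.718, 2.718, 1]
Sum = 13.83
p = [0.5344, 0.1966, 0.1966, 0.0723]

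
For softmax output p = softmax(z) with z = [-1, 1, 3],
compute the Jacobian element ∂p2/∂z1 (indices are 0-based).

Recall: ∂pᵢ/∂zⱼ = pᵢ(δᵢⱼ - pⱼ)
∂p2/∂z1 = -0.1017

p = softmax(z) = [0.01588, 0.1173, 0.8668]
p2 = 0.8668, p1 = 0.1173

∂p2/∂z1 = -p2 × p1 = -0.8668 × 0.1173 = -0.1017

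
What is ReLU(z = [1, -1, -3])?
h = [1, 0, 0]

ReLU applied element-wise: max(0,1)=1, max(0,-1)=0, max(0,-3)=0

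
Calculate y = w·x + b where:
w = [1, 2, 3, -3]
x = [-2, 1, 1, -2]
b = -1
y = 8

y = (1)(-2) + (2)(1) + (3)(1) + (-3)(-2) + -1 = 8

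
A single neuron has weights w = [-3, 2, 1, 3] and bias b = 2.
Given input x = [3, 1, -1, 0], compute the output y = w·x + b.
y = -6

y = (-3)(3) + (2)(1) + (1)(-1) + (3)(0) + 2 = -6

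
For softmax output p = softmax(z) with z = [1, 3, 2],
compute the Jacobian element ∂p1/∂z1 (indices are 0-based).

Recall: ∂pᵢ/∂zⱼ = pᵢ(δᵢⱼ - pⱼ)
∂p1/∂z1 = 0.2227

p = softmax(z) = [0.09003, 0.6652, 0.2447]
p1 = 0.6652

∂p1/∂z1 = p1(1 - p1) = 0.6652 × (1 - 0.6652) = 0.2227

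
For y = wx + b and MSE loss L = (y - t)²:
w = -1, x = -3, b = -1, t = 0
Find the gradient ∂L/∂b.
∂L/∂b = 4

y = wx + b = (-1)(-3) + -1 = 2
∂L/∂y = 2(y - t) = 2(2 - 0) = 4
∂y/∂b = 1
∂L/∂b = ∂L/∂y · ∂y/∂b = 4 × 1 = 4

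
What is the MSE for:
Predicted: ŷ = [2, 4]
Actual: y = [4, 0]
MSE = 10

MSE = (1/2)((2-4)² + (4-0)²) = (1/2)(4 + 16) = 10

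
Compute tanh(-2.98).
-0.9949

tanh(-2.98) = (e^(-2.98) - e^(2.98))/(e^(-2.98) + e^(2.98)) = -0.9949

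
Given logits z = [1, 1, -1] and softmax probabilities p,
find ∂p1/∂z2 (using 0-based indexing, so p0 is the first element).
∂p1/∂z2 = -0.02968

p = softmax(z) = [0.4683, 0.4683, 0.06338]
p1 = 0.4683, p2 = 0.06338

∂p1/∂z2 = -p1 × p2 = -0.4683 × 0.06338 = -0.02968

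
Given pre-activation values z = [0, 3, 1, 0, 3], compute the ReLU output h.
h = [0, 3, 1, 0, 3]

ReLU applied element-wise: max(0,0)=0, max(0,3)=3, max(0,1)=1, max(0,0)=0, max(0,3)=3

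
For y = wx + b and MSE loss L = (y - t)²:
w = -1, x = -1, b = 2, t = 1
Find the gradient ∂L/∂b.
∂L/∂b = 4

y = wx + b = (-1)(-1) + 2 = 3
∂L/∂y = 2(y - t) = 2(3 - 1) = 4
∂y/∂b = 1
∂L/∂b = ∂L/∂y · ∂y/∂b = 4 × 1 = 4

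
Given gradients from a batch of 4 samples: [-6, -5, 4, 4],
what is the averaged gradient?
Average gradient = -0.75

Average = (1/4)(-6 + -5 + 4 + 4) = -3/4 = -0.75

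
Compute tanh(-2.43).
-0.9846

tanh(-2.43) = (e^(-2.43) - e^(2.43))/(e^(-2.43) + e^(2.43)) = -0.9846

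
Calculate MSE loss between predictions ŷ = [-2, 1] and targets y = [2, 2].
MSE = 8.5

MSE = (1/2)((-2-2)² + (1-2)²) = (1/2)(16 + 1) = 8.5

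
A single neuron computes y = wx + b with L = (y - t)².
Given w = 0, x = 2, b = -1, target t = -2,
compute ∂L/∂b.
∂L/∂b = 2

y = wx + b = (0)(2) + -1 = -1
∂L/∂y = 2(y - t) = 2(-1 - -2) = 2
∂y/∂b = 1
∂L/∂b = ∂L/∂y · ∂y/∂b = 2 × 1 = 2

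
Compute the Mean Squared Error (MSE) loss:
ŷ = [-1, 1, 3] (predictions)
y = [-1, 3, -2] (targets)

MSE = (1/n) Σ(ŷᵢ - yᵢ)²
MSE = 9.667

MSE = (1/3)((-1--1)² + (1-3)² + (3--2)²) = (1/3)(0 + 4 + 25) = 9.667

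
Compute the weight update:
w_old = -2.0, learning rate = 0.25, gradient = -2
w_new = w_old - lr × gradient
w_new = -1.5

w_new = w - η·∂L/∂w = -2.0 - 0.25×(-2) = -2.0 - (-0.5) = -1.5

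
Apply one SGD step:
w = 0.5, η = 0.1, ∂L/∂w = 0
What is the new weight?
w_new = 0.5

w_new = w - η·∂L/∂w = 0.5 - 0.1×(0) = 0.5 - (0) = 0.5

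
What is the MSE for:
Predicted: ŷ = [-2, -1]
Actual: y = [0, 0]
MSE = 2.5

MSE = (1/2)((-2-0)² + (-1-0)²) = (1/2)(4 + 1) = 2.5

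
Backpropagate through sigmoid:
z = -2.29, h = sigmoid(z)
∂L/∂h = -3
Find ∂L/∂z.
∂L/∂z = -0.2505

σ(-2.29) = 0.09195
σ'(-2.29) = σ(-2.29)(1 - σ(-2.29)) = 0.09195 × 0.908 = 0.0835
∂L/∂z = ∂L/∂h · σ'(z) = -3 × 0.0835 = -0.2505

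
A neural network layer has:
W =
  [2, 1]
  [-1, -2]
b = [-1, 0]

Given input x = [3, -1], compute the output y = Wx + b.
y = [4, -1]

Wx = [2×3 + 1×-1, -1×3 + -2×-1]
   = [5, -1]
y = Wx + b = [5 + -1, -1 + 0] = [4, -1]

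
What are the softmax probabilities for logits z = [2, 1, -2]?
p = [0.7214, 0.2654, 0.0132]

exp(z) = [7.389, 2.718, 0.1353]
Sum = 10.24
p = [0.7214, 0.2654, 0.0132]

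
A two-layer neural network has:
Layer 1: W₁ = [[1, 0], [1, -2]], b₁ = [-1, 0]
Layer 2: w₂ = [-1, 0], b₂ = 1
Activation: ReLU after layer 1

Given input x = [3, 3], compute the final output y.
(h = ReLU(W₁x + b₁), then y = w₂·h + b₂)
y = -1

Layer 1 pre-activation: z₁ = [2, -3]
After ReLU: h = [2, 0]
Layer 2 output: y = -1×2 + 0×0 + 1 = -1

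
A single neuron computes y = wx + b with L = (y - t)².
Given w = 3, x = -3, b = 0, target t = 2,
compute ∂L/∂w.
∂L/∂w = 66

y = wx + b = (3)(-3) + 0 = -9
∂L/∂y = 2(y - t) = 2(-9 - 2) = -22
∂y/∂w = x = -3
∂L/∂w = ∂L/∂y · ∂y/∂w = -22 × -3 = 66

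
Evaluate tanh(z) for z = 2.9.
0.994

tanh(2.9) = (e^(2.9) - e^(-2.9))/(e^(2.9) + e^(-2.9)) = 0.994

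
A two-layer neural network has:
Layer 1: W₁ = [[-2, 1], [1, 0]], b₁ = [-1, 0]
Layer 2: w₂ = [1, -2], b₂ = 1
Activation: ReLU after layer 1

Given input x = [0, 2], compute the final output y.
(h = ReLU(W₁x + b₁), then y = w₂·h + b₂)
y = 2

Layer 1 pre-activation: z₁ = [1, 0]
After ReLU: h = [1, 0]
Layer 2 output: y = 1×1 + -2×0 + 1 = 2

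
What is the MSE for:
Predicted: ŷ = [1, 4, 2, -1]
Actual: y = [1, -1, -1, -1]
MSE = 8.5

MSE = (1/4)((1-1)² + (4--1)² + (2--1)² + (-1--1)²) = (1/4)(0 + 25 + 9 + 0) = 8.5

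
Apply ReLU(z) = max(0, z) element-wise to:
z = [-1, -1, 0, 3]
h = [0, 0, 0, 3]

ReLU applied element-wise: max(0,-1)=0, max(0,-1)=0, max(0,0)=0, max(0,3)=3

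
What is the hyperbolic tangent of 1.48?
0.9015

tanh(1.48) = (e^(1.48) - e^(-1.48))/(e^(1.48) + e^(-1.48)) = 0.9015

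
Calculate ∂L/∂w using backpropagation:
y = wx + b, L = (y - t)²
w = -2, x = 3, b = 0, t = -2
∂L/∂w = -24

y = wx + b = (-2)(3) + 0 = -6
∂L/∂y = 2(y - t) = 2(-6 - -2) = -8
∂y/∂w = x = 3
∂L/∂w = ∂L/∂y · ∂y/∂w = -8 × 3 = -24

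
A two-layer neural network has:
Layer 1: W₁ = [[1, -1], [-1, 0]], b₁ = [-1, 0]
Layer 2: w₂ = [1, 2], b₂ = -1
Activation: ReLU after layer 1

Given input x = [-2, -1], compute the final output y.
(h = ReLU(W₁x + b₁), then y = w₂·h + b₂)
y = 3

Layer 1 pre-activation: z₁ = [-2, 2]
After ReLU: h = [0, 2]
Layer 2 output: y = 1×0 + 2×2 + -1 = 3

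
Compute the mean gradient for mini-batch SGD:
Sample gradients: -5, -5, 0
Average gradient = -3.333

Average = (1/3)(-5 + -5 + 0) = -10/3 = -3.333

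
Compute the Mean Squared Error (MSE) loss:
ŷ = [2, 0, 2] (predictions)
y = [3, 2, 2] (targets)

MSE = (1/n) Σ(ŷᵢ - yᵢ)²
MSE = 1.667

MSE = (1/3)((2-3)² + (0-2)² + (2-2)²) = (1/3)(1 + 4 + 0) = 1.667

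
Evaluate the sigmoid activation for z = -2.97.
0.0488

sigmoid(-2.97) = 1/(1 + e^(2.97)) = 1/(1 + 19.49) = 0.0488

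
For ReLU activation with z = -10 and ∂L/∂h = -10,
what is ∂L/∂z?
∂L/∂z = 0

h = ReLU(-10) = 0
Since z < 0: ∂h/∂z = 0
∂L/∂z = ∂L/∂h · ∂h/∂z = -10 × 0 = 0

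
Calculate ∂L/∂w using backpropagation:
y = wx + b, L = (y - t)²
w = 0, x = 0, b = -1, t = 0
∂L/∂w = 0

y = wx + b = (0)(0) + -1 = -1
∂L/∂y = 2(y - t) = 2(-1 - 0) = -2
∂y/∂w = x = 0
∂L/∂w = ∂L/∂y · ∂y/∂w = -2 × 0 = 0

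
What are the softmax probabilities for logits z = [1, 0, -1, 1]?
p = [0.3995, 0.147, 0.0541, 0.3995]

exp(z) = [2.718, 1, 0.3679, 2.718]
Sum = 6.804
p = [0.3995, 0.147, 0.0541, 0.3995]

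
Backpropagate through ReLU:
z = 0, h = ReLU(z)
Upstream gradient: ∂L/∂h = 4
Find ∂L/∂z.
∂L/∂z = 0

h = ReLU(0) = 0
At z = 0: ∂h/∂z = 0 (by convention)
∂L/∂z = ∂L/∂h · ∂h/∂z = 4 × 0 = 0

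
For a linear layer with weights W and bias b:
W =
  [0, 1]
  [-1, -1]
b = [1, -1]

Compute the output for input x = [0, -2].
y = [-1, 1]

Wx = [0×0 + 1×-2, -1×0 + -1×-2]
   = [-2, 2]
y = Wx + b = [-2 + 1, 2 + -1] = [-1, 1]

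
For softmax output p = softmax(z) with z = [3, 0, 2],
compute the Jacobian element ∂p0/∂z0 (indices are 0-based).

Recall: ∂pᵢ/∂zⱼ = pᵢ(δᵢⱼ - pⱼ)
∂p0/∂z0 = 0.2078

p = softmax(z) = [0.7054, 0.03512, 0.2595]
p0 = 0.7054

∂p0/∂z0 = p0(1 - p0) = 0.7054 × (1 - 0.7054) = 0.2078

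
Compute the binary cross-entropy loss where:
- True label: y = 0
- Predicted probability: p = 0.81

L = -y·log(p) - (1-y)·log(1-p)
L = 1.661

L = -0·log(0.81) - 1·log(0.19) = -log(0.19) = 1.661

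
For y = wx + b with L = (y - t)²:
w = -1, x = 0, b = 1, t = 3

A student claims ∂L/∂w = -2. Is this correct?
Incorrect

y = (-1)(0) + 1 = 1
∂L/∂y = 2(y - t) = 2(1 - 3) = -4
∂y/∂w = x = 0
∂L/∂w = -4 × 0 = 0

Claimed value: -2
Incorrect: The correct gradient is 0.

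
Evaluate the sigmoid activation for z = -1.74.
0.1493

sigmoid(-1.74) = 1/(1 + e^(1.74)) = 1/(1 + 5.697) = 0.1493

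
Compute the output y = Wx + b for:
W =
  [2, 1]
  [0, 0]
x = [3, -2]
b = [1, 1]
y = [5, 1]

Wx = [2×3 + 1×-2, 0×3 + 0×-2]
   = [4, 0]
y = Wx + b = [4 + 1, 0 + 1] = [5, 1]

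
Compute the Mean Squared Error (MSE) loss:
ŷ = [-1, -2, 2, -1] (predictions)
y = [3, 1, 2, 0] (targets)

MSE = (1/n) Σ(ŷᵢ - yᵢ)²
MSE = 6.5

MSE = (1/4)((-1-3)² + (-2-1)² + (2-2)² + (-1-0)²) = (1/4)(16 + 9 + 0 + 1) = 6.5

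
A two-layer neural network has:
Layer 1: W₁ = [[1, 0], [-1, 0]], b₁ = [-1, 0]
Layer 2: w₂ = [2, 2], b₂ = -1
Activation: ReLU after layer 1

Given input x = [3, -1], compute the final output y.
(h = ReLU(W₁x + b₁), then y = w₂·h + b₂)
y = 3

Layer 1 pre-activation: z₁ = [2, -3]
After ReLU: h = [2, 0]
Layer 2 output: y = 2×2 + 2×0 + -1 = 3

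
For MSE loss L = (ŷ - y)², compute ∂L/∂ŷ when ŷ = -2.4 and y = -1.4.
∂L/∂ŷ = -2.0

∂L/∂ŷ = 2(ŷ - y) = 2(-2.4 - -1.4) = 2(-1.0) = -2.0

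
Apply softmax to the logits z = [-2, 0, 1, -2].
p = [0.0339, 0.2507, 0.6815, 0.0339]

exp(z) = [0.1353, 1, 2.718, 0.1353]
Sum = 3.989
p = [0.0339, 0.2507, 0.6815, 0.0339]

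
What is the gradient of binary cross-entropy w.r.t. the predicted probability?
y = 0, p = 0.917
∂L/∂p = 12.05

∂L/∂p = -y/p + (1-y)/(1-p) = 0 + 1/0.083 = 12.05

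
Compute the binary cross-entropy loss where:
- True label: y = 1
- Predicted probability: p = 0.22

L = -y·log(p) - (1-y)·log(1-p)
L = 1.514

L = -1·log(0.22) - 0·log(0.78) = -log(0.22) = 1.514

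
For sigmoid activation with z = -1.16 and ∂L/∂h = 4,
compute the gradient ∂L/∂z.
∂L/∂z = 0.7268

σ(-1.16) = 0.2387
σ'(-1.16) = σ(-1.16)(1 - σ(-1.16)) = 0.2387 × 0.7613 = 0.1817
∂L/∂z = ∂L/∂h · σ'(z) = 4 × 0.1817 = 0.7268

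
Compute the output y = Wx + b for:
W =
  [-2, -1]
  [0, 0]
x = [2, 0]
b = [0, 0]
y = [-4, 0]

Wx = [-2×2 + -1×0, 0×2 + 0×0]
   = [-4, 0]
y = Wx + b = [-4 + 0, 0 + 0] = [-4, 0]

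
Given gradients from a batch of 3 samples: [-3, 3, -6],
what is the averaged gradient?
Average gradient = -2

Average = (1/3)(-3 + 3 + -6) = -6/3 = -2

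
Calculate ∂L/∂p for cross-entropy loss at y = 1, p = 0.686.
∂L/∂p = -1.458

∂L/∂p = -y/p + (1-y)/(1-p) = -1/0.686 + 0 = -1.458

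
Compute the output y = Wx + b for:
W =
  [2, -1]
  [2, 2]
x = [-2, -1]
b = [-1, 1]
y = [-4, -5]

Wx = [2×-2 + -1×-1, 2×-2 + 2×-1]
   = [-3, -6]
y = Wx + b = [-3 + -1, -6 + 1] = [-4, -5]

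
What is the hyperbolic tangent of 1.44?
0.8937

tanh(1.44) = (e^(1.44) - e^(-1.44))/(e^(1.44) + e^(-1.44)) = 0.8937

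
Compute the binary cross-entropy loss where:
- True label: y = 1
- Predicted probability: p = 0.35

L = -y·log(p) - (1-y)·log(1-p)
L = 1.05

L = -1·log(0.35) - 0·log(0.65) = -log(0.35) = 1.05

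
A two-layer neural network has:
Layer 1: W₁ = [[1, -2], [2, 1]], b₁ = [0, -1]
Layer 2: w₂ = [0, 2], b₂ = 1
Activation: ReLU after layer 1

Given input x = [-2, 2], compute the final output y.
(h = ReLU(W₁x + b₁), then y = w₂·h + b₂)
y = 1

Layer 1 pre-activation: z₁ = [-6, -3]
After ReLU: h = [0, 0]
Layer 2 output: y = 0×0 + 2×0 + 1 = 1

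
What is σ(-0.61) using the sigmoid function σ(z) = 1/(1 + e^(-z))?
0.3521

sigmoid(-0.61) = 1/(1 + e^(0.61)) = 1/(1 + 1.84) = 0.3521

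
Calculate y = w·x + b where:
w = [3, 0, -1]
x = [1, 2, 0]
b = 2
y = 5

y = (3)(1) + (0)(2) + (-1)(0) + 2 = 5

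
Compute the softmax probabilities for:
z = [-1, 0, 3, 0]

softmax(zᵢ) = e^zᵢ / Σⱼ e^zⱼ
p = [0.0164, 0.0445, 0.8945, 0.0445]

exp(z) = [0.3679, 1, 20.09, 1]
Sum = 22.45
p = [0.0164, 0.0445, 0.8945, 0.0445]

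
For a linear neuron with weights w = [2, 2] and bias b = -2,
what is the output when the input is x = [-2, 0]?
y = -6

y = (2)(-2) + (2)(0) + -2 = -6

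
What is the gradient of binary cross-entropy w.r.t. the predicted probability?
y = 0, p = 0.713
∂L/∂p = 3.484

∂L/∂p = -y/p + (1-y)/(1-p) = 0 + 1/0.287 = 3.484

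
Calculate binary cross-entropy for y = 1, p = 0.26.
L = 1.347

L = -1·log(0.26) - 0·log(0.74) = -log(0.26) = 1.347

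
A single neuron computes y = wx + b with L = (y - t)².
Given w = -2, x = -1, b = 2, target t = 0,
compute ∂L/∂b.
∂L/∂b = 8

y = wx + b = (-2)(-1) + 2 = 4
∂L/∂y = 2(y - t) = 2(4 - 0) = 8
∂y/∂b = 1
∂L/∂b = ∂L/∂y · ∂y/∂b = 8 × 1 = 8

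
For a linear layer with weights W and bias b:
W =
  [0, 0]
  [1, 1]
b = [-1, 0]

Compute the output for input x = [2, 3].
y = [-1, 5]

Wx = [0×2 + 0×3, 1×2 + 1×3]
   = [0, 5]
y = Wx + b = [0 + -1, 5 + 0] = [-1, 5]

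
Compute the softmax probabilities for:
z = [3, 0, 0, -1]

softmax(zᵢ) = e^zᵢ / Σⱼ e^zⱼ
p = [0.8945, 0.0445, 0.0445, 0.0164]

exp(z) = [20.09, 1, 1, 0.3679]
Sum = 22.45
p = [0.8945, 0.0445, 0.0445, 0.0164]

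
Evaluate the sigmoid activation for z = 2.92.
0.9488

sigmoid(2.92) = 1/(1 + e^(-2.92)) = 1/(1 + 0.05393) = 0.9488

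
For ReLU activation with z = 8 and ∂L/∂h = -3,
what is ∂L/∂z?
∂L/∂z = -3

h = ReLU(8) = 8
Since z > 0: ∂h/∂z = 1
∂L/∂z = ∂L/∂h · ∂h/∂z = -3 × 1 = -3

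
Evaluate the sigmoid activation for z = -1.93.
0.1268

sigmoid(-1.93) = 1/(1 + e^(1.93)) = 1/(1 + 6.89) = 0.1268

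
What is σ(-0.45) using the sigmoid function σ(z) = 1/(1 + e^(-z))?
0.3894

sigmoid(-0.45) = 1/(1 + e^(0.45)) = 1/(1 + 1.568) = 0.3894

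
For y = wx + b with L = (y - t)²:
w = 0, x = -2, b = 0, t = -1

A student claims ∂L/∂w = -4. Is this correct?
Correct

y = (0)(-2) + 0 = 0
∂L/∂y = 2(y - t) = 2(0 - -1) = 2
∂y/∂w = x = -2
∂L/∂w = 2 × -2 = -4

Claimed value: -4
Correct: The correct gradient is -4.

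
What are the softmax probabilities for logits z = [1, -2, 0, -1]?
p = [0.6439, 0.0321, 0.2369, 0.0871]

exp(z) = [2.718, 0.1353, 1, 0.3679]
Sum = 4.221
p = [0.6439, 0.0321, 0.2369, 0.0871]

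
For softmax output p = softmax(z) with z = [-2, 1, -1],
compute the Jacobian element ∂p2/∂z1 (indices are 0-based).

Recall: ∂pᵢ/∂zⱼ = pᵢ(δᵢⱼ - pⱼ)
∂p2/∂z1 = -0.09636

p = softmax(z) = [0.04201, 0.8438, 0.1142]
p2 = 0.1142, p1 = 0.8438

∂p2/∂z1 = -p2 × p1 = -0.1142 × 0.8438 = -0.09636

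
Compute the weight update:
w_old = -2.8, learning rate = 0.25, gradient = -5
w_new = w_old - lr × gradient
w_new = -1.55

w_new = w - η·∂L/∂w = -2.8 - 0.25×(-5) = -2.8 - (-1.25) = -1.55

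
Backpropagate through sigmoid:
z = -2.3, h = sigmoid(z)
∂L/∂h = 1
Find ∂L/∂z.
∂L/∂z = 0.08282

σ(-2.3) = 0.09112
σ'(-2.3) = σ(-2.3)(1 - σ(-2.3)) = 0.09112 × 0.9089 = 0.08282
∂L/∂z = ∂L/∂h · σ'(z) = 1 × 0.08282 = 0.08282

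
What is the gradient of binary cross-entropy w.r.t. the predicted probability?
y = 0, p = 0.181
∂L/∂p = 1.221

∂L/∂p = -y/p + (1-y)/(1-p) = 0 + 1/0.819 = 1.221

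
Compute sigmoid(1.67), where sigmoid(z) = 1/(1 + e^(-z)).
0.8416

sigmoid(1.67) = 1/(1 + e^(-1.67)) = 1/(1 + 0.1882) = 0.8416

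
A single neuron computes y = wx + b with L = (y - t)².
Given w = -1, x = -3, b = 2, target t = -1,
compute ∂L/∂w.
∂L/∂w = -36

y = wx + b = (-1)(-3) + 2 = 5
∂L/∂y = 2(y - t) = 2(5 - -1) = 12
∂y/∂w = x = -3
∂L/∂w = ∂L/∂y · ∂y/∂w = 12 × -3 = -36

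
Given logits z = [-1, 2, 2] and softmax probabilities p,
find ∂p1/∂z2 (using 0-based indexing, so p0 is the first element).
∂p1/∂z2 = -0.238

p = softmax(z) = [0.02429, 0.4879, 0.4879]
p1 = 0.4879, p2 = 0.4879

∂p1/∂z2 = -p1 × p2 = -0.4879 × 0.4879 = -0.238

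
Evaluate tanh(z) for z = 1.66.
0.9302

tanh(1.66) = (e^(1.66) - e^(-1.66))/(e^(1.66) + e^(-1.66)) = 0.9302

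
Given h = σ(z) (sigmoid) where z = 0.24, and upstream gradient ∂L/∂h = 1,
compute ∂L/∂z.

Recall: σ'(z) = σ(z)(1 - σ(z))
∂L/∂z = 0.2464

σ(0.24) = 0.5597
σ'(0.24) = σ(0.24)(1 - σ(0.24)) = 0.5597 × 0.4403 = 0.2464
∂L/∂z = ∂L/∂h · σ'(z) = 1 × 0.2464 = 0.2464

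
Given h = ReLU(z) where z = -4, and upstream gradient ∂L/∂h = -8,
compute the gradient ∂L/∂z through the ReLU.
∂L/∂z = 0

h = ReLU(-4) = 0
Since z < 0: ∂h/∂z = 0
∂L/∂z = ∂L/∂h · ∂h/∂z = -8 × 0 = 0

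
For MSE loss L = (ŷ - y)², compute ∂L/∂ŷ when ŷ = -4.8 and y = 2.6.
∂L/∂ŷ = -14.8

∂L/∂ŷ = 2(ŷ - y) = 2(-4.8 - 2.6) = 2(-7.4) = -14.8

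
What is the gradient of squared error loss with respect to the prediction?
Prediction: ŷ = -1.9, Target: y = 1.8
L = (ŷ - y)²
∂L/∂ŷ = -7.4

∂L/∂ŷ = 2(ŷ - y) = 2(-1.9 - 1.8) = 2(-3.7) = -7.4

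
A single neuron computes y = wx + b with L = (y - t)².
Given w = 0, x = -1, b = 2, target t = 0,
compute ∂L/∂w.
∂L/∂w = -4

y = wx + b = (0)(-1) + 2 = 2
∂L/∂y = 2(y - t) = 2(2 - 0) = 4
∂y/∂w = x = -1
∂L/∂w = ∂L/∂y · ∂y/∂w = 4 × -1 = -4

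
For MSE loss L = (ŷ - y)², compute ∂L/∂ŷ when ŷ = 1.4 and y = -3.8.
∂L/∂ŷ = 10.4

∂L/∂ŷ = 2(ŷ - y) = 2(1.4 - -3.8) = 2(5.2) = 10.4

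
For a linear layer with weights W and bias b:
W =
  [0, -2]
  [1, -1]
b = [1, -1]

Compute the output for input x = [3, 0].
y = [1, 2]

Wx = [0×3 + -2×0, 1×3 + -1×0]
   = [0, 3]
y = Wx + b = [0 + 1, 3 + -1] = [1, 2]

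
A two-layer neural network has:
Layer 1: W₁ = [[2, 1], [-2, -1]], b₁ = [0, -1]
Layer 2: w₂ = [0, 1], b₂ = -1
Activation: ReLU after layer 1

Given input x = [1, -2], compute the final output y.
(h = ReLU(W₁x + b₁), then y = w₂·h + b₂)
y = -1

Layer 1 pre-activation: z₁ = [0, -1]
After ReLU: h = [0, 0]
Layer 2 output: y = 0×0 + 1×0 + -1 = -1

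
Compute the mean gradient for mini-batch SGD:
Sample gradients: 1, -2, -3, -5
Average gradient = -2.25

Average = (1/4)(1 + -2 + -3 + -5) = -9/4 = -2.25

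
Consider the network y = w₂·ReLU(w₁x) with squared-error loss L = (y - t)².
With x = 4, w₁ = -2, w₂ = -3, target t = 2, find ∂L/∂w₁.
∂L/∂w₁ = 0

Forward pass:
z = w₁x = -2×4 = -8
h = ReLU(-8) = 0
y = w₂h = -3×0 = 0

Backward pass:
∂L/∂y = 2(y - t) = 2(0 - 2) = -4
∂y/∂h = w₂ = -3
∂h/∂z = 0 (ReLU derivative)
∂z/∂w₁ = x = 4

∂L/∂w₁ = -4 × -3 × 0 × 4 = 0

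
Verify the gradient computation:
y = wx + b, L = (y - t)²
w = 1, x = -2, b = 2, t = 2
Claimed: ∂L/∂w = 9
Incorrect

y = (1)(-2) + 2 = 0
∂L/∂y = 2(y - t) = 2(0 - 2) = -4
∂y/∂w = x = -2
∂L/∂w = -4 × -2 = 8

Claimed value: 9
Incorrect: The correct gradient is 8.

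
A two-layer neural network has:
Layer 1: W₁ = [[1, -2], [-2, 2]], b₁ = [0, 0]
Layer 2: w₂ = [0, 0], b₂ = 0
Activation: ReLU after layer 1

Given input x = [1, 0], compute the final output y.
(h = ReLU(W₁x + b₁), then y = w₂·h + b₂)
y = 0

Layer 1 pre-activation: z₁ = [1, -2]
After ReLU: h = [1, 0]
Layer 2 output: y = 0×1 + 0×0 + 0 = 0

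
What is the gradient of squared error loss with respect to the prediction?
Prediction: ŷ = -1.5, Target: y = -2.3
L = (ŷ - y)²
∂L/∂ŷ = 1.6

∂L/∂ŷ = 2(ŷ - y) = 2(-1.5 - -2.3) = 2(0.8) = 1.6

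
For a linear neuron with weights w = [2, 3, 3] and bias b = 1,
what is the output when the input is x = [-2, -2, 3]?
y = 0

y = (2)(-2) + (3)(-2) + (3)(3) + 1 = 0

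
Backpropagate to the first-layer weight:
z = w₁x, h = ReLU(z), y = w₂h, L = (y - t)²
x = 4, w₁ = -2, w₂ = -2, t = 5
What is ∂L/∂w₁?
∂L/∂w₁ = 0

Forward pass:
z = w₁x = -2×4 = -8
h = ReLU(-8) = 0
y = w₂h = -2×0 = 0

Backward pass:
∂L/∂y = 2(y - t) = 2(0 - 5) = -10
∂y/∂h = w₂ = -2
∂h/∂z = 0 (ReLU derivative)
∂z/∂w₁ = x = 4

∂L/∂w₁ = -10 × -2 × 0 × 4 = 0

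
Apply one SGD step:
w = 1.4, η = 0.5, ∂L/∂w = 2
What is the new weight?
w_new = 0.4

w_new = w - η·∂L/∂w = 1.4 - 0.5×(2) = 1.4 - (1) = 0.4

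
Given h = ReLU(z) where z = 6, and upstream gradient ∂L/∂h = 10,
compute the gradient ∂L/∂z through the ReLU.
∂L/∂z = 10

h = ReLU(6) = 6
Since z > 0: ∂h/∂z = 1
∂L/∂z = ∂L/∂h · ∂h/∂z = 10 × 1 = 10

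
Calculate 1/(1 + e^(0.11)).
0.4725

sigmoid(-0.11) = 1/(1 + e^(0.11)) = 1/(1 + 1.116) = 0.4725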